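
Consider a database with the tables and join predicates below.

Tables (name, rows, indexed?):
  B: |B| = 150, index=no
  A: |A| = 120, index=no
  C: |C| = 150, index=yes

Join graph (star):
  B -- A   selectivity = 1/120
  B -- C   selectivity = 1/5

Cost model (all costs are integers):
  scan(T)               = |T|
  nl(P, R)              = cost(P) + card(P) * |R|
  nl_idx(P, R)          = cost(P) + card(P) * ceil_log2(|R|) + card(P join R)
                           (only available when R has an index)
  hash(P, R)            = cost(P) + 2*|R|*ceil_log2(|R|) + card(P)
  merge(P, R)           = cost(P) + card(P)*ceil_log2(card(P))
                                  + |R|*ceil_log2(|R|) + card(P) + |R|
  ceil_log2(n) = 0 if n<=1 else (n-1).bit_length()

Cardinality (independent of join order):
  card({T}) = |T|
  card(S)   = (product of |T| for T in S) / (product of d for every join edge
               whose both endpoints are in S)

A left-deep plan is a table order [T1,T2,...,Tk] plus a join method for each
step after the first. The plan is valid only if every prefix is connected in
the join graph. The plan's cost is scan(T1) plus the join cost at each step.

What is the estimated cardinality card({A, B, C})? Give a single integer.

4500

Tables in S: A(120), B(150), C(150)
Edges inside S: B-A(d=120), B-C(d=5)
numerator = 120 * 150 * 150 = 2700000
denominator = 120 * 5 = 600
card(S) = 2700000 / 600 = 4500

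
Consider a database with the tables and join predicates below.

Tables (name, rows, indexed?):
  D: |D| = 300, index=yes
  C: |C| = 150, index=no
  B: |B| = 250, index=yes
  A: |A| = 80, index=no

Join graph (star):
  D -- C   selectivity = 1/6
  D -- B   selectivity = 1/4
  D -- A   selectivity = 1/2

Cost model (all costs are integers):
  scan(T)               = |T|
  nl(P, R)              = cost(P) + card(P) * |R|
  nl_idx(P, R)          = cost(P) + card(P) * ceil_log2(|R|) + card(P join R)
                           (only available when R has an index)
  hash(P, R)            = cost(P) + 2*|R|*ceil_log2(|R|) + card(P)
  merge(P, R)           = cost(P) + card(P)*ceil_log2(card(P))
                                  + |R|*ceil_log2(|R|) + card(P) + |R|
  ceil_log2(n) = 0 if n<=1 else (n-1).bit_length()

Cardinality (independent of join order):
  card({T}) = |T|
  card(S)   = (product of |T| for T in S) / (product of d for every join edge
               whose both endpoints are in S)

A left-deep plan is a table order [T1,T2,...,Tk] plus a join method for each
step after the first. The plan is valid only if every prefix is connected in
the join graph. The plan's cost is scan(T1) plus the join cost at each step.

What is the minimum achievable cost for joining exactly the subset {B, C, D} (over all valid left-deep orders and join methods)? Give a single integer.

14500

Selinger DP over subsets of {B,C,D}:
  {D}: scan cost=300, card=300
  {C}: scan cost=150, card=150
  {B}: scan cost=250, card=250
  {CD}: card=7500; try (C,hash)→3000, (D,merge)→4500, (C,merge)→4650, (D,hash)→5700, (D,nl_idx)→9000, (D,nl)→45150 …(+1); best=3000 via (C,hash)
  {BD}: card=18750; try (B,hash)→4600, (D,merge)→5500, (B,merge)→5550, (D,hash)→5900, (D,nl_idx)→21250, (B,nl_idx)→21450 …(+2); best=4600 via (B,hash)
  {BCD}: card=468750; try (B,hash)→14500, (C,hash)→25750, (B,merge)→110250, (C,merge)→305950, (B,nl_idx)→531750, (B,nl)→1878000 …(+1); best=14500 via (B,hash)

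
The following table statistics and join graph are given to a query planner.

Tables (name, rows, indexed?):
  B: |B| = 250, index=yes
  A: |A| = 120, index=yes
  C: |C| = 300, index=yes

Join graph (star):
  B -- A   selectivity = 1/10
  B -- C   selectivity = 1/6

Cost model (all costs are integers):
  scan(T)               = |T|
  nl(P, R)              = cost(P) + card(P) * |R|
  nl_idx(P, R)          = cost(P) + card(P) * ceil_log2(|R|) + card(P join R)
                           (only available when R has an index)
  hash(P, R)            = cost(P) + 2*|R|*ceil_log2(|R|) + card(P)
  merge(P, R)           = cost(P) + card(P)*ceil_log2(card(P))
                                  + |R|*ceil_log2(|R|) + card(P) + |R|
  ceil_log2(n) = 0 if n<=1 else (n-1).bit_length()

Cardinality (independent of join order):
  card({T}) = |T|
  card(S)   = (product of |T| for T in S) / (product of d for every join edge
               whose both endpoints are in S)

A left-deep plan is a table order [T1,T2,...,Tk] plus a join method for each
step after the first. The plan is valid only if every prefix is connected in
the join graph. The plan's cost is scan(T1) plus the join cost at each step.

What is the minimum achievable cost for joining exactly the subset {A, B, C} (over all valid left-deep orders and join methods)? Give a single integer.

Selinger DP over subsets of {A,B,C}:
  {B}: scan cost=250, card=250
  {A}: scan cost=120, card=120
  {C}: scan cost=300, card=300
  {AB}: card=3000; try (A,hash)→2180, (B,merge)→3330, (A,merge)→3460, (B,nl_idx)→4080, (B,hash)→4240, (A,nl_idx)→5000 …(+2); best=2180 via (A,hash)
  {BC}: card=12500; try (B,hash)→4600, (C,merge)→5500, (B,merge)→5550, (C,hash)→5900, (C,nl_idx)→15000, (B,nl_idx)→15200 …(+2); best=4600 via (B,hash)
  {ABC}: card=150000; try (C,hash)→10580, (A,hash)→18780, (C,merge)→44180, (C,nl_idx)→179180, (A,merge)→193060, (A,nl_idx)→242100 …(+2); best=10580 via (C,hash)

10580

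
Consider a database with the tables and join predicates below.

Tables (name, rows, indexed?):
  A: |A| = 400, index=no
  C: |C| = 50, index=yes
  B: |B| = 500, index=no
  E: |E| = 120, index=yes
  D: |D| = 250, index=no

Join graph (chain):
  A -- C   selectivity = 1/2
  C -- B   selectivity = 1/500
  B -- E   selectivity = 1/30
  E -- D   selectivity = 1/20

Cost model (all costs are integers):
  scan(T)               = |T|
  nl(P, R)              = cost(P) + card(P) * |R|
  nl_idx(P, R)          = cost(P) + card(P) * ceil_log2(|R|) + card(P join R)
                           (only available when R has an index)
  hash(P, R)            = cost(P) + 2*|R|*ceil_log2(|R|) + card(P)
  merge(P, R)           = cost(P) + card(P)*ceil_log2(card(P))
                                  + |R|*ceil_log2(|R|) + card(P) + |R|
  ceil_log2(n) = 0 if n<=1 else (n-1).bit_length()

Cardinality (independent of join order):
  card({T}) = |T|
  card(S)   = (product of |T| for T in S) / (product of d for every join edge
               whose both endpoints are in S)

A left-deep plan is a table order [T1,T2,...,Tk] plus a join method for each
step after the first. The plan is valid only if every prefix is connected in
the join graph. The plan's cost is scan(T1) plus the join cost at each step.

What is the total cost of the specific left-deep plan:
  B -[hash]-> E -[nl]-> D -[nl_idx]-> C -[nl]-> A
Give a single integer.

step 1: scan B: cost=500, card=500
step 2: join E via hash
    card(P join E) = 500*120/(30) = 2000
    cost = 500 + 2*120*7 + 500 = 2680
step 3: join D via nl
    card(P join D) = 2000*250/(20) = 25000
    cost = 2680 + 2000*250 = 502680
step 4: join C via nl_idx
    card(P join C) = 25000*50/(500) = 2500
    cost = 502680 + 25000*6 + 2500 = 655180
step 5: join A via nl
    card(P join A) = 2500*400/(2) = 500000
    cost = 655180 + 2500*400 = 1655180

1655180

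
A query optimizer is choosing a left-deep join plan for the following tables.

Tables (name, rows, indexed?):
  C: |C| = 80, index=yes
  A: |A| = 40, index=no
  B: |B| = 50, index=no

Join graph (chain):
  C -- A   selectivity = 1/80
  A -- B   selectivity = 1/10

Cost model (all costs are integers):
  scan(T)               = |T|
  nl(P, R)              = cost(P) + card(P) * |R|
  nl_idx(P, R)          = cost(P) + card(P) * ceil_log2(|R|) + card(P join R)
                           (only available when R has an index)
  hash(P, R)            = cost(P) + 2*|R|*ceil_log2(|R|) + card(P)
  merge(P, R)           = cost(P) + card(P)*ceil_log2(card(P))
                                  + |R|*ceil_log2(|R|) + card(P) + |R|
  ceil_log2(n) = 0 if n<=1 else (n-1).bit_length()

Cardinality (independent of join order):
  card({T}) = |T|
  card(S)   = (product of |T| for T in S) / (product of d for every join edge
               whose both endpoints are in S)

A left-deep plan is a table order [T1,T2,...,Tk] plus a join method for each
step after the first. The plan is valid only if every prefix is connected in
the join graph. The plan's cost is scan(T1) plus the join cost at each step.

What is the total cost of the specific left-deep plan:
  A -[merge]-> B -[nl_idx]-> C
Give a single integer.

step 1: scan A: cost=40, card=40
step 2: join B via merge
    card(P join B) = 40*50/(10) = 200
    cost = 40 + 40*6 + 50*6 + 40 + 50 = 670
step 3: join C via nl_idx
    card(P join C) = 200*80/(80) = 200
    cost = 670 + 200*7 + 200 = 2270

2270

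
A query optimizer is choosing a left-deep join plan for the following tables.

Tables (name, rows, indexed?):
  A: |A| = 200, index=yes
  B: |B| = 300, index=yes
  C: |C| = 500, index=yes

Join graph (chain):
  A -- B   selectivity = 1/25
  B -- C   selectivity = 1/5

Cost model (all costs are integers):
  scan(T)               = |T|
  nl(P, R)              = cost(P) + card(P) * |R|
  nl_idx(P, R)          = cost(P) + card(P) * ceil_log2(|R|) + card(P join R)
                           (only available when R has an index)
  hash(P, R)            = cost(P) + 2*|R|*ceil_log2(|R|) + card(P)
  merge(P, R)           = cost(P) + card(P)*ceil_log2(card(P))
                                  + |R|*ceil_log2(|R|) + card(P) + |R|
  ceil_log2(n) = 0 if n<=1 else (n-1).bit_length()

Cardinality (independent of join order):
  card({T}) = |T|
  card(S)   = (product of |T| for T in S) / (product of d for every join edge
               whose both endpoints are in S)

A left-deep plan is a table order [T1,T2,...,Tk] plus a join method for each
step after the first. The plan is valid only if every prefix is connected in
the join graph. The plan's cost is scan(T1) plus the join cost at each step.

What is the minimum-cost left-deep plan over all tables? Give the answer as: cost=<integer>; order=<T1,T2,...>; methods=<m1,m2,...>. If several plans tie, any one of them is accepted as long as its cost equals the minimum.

cost=15200; order=B,A,C; methods=hash,hash

Selinger DP (subsets sized 1..n):
  {A}: scan cost=200, card=200
  {B}: scan cost=300, card=300
  {C}: scan cost=500, card=500
  {AB}: card=2400; try (A,hash)→3800, (B,nl_idx)→4400, (B,merge)→5000, (A,merge)→5100, (A,nl_idx)→5100, (B,hash)→5800 …(+2); best=3800 via (A,hash)
  {BC}: card=30000; try (B,hash)→6400, (C,merge)→8300, (B,merge)→8500, (C,hash)→9600, (C,nl_idx)→33000, (B,nl_idx)→35000 …(+2); best=6400 via (B,hash)
  {ABC}: card=240000; try (C,hash)→15200, (A,hash)→39600, (C,merge)→40000, (C,nl_idx)→265400, (A,nl_idx)→486400, (A,merge)→488200 …(+2); best=15200 via (C,hash)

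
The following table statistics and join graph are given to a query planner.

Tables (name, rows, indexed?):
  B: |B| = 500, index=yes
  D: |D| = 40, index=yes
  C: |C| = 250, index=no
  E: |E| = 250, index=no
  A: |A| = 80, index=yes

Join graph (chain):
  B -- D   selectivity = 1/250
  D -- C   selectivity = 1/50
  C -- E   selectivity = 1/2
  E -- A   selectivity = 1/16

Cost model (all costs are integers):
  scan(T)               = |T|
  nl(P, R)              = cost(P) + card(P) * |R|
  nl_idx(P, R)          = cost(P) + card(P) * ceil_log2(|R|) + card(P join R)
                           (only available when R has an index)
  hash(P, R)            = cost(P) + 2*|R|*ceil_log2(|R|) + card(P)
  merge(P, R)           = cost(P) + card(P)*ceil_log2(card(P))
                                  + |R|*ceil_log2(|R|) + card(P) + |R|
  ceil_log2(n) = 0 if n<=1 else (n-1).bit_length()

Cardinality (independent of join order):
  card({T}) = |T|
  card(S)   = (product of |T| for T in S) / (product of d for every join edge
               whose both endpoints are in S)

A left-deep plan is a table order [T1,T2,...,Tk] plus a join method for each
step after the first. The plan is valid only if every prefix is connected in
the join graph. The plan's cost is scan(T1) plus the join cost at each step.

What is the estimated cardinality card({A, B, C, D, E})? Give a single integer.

Tables in S: A(80), B(500), C(250), D(40), E(250)
Edges inside S: B-D(d=250), D-C(d=50), C-E(d=2), E-A(d=16)
numerator = 80 * 500 * 250 * 40 * 250 = 100000000000
denominator = 250 * 50 * 2 * 16 = 400000
card(S) = 100000000000 / 400000 = 250000

250000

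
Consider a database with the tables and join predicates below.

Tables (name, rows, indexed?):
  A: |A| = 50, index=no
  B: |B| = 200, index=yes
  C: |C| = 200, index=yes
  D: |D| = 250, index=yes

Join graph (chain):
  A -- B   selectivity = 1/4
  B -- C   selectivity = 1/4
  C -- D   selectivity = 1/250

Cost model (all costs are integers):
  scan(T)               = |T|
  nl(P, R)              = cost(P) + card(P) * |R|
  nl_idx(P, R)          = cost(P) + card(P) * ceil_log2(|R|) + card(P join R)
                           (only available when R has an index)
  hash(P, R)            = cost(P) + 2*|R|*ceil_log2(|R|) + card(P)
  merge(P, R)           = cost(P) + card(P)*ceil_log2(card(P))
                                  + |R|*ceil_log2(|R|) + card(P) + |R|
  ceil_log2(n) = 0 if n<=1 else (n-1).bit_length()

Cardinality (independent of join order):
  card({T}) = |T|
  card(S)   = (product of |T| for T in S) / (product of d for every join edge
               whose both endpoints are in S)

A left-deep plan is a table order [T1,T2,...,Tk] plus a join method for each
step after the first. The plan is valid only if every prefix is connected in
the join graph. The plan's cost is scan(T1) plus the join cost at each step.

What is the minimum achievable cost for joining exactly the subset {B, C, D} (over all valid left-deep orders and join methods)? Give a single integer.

Selinger DP over subsets of {B,C,D}:
  {B}: scan cost=200, card=200
  {C}: scan cost=200, card=200
  {D}: scan cost=250, card=250
  {BC}: card=10000; try (C,hash)→3600, (B,hash)→3600, (C,merge)→3800, (B,merge)→3800, (C,nl_idx)→11800, (B,nl_idx)→11800 …(+2); best=3600 via (C,hash)
  {CD}: card=200; try (D,nl_idx)→2000, (C,nl_idx)→2450, (C,hash)→3700, (D,merge)→4250, (C,merge)→4300, (D,hash)→4400 …(+2); best=2000 via (D,nl_idx)
  {BCD}: card=10000; try (B,hash)→5400, (B,merge)→5600, (B,nl_idx)→13600, (D,hash)→17600, (B,nl)→42000, (D,nl_idx)→93600 …(+2); best=5400 via (B,hash)

5400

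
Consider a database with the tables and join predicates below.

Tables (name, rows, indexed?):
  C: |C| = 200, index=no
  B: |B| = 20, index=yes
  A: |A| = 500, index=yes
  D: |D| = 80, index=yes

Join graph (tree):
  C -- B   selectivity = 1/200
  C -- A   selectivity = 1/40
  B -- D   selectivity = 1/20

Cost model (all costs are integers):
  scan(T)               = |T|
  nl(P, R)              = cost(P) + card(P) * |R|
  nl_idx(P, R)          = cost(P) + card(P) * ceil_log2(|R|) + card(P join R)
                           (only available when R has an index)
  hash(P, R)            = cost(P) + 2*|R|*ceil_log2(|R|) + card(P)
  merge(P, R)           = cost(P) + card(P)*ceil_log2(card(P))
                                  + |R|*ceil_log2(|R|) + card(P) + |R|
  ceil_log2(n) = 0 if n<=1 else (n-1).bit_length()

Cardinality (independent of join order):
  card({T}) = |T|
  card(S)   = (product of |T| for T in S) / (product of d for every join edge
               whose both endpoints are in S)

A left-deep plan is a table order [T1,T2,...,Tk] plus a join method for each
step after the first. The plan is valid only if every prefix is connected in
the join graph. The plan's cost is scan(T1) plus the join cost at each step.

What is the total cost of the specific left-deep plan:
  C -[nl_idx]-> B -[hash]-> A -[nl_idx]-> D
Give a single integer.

step 1: scan C: cost=200, card=200
step 2: join B via nl_idx
    card(P join B) = 200*20/(200) = 20
    cost = 200 + 200*5 + 20 = 1220
step 3: join A via hash
    card(P join A) = 20*500/(40) = 250
    cost = 1220 + 2*500*9 + 20 = 10240
step 4: join D via nl_idx
    card(P join D) = 250*80/(20) = 1000
    cost = 10240 + 250*7 + 1000 = 12990

12990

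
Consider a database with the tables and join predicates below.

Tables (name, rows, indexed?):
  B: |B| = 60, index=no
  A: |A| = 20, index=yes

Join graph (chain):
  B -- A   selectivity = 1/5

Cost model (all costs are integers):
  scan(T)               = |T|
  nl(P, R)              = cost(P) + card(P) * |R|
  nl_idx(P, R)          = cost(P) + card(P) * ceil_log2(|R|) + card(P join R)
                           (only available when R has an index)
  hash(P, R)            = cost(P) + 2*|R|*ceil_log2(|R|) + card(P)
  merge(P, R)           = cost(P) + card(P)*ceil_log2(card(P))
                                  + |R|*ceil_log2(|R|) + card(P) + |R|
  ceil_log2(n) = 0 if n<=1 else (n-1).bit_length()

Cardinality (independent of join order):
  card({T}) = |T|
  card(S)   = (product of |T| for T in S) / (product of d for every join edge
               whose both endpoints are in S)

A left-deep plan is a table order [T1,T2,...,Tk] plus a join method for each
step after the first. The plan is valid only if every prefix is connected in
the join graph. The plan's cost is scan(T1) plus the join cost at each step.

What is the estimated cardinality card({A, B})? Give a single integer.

Tables in S: A(20), B(60)
Edges inside S: B-A(d=5)
numerator = 20 * 60 = 1200
denominator = 5 = 5
card(S) = 1200 / 5 = 240

240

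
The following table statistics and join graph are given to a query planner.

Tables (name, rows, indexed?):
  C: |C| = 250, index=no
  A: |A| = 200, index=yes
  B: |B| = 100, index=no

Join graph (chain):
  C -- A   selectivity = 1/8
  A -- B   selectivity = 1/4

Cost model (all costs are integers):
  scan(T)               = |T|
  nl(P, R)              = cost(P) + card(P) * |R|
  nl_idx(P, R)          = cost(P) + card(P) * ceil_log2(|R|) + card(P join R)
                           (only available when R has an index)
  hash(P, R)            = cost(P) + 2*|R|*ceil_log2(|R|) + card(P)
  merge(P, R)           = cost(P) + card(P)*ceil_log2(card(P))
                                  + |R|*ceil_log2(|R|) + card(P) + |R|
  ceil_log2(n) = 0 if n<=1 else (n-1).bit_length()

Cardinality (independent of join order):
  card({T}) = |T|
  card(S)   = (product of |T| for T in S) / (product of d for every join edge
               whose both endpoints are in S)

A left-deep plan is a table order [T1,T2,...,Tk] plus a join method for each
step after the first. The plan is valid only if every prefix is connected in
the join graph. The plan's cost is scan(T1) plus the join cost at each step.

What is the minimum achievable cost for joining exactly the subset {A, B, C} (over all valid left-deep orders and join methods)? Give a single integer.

Selinger DP over subsets of {A,B,C}:
  {C}: scan cost=250, card=250
  {A}: scan cost=200, card=200
  {B}: scan cost=100, card=100
  {AC}: card=6250; try (A,hash)→3700, (C,merge)→4250, (A,merge)→4300, (C,hash)→4400, (A,nl_idx)→8500, (C,nl)→50200 …(+1); best=3700 via (A,hash)
  {AB}: card=5000; try (B,hash)→1800, (A,merge)→2700, (B,merge)→2800, (A,hash)→3400, (A,nl_idx)→5900, (A,nl)→20100 …(+1); best=1800 via (B,hash)
  {ABC}: card=156250; try (C,hash)→10800, (B,hash)→11350, (C,merge)→74050, (B,merge)→92000, (B,nl)→628700, (C,nl)→1251800; best=10800 via (C,hash)

10800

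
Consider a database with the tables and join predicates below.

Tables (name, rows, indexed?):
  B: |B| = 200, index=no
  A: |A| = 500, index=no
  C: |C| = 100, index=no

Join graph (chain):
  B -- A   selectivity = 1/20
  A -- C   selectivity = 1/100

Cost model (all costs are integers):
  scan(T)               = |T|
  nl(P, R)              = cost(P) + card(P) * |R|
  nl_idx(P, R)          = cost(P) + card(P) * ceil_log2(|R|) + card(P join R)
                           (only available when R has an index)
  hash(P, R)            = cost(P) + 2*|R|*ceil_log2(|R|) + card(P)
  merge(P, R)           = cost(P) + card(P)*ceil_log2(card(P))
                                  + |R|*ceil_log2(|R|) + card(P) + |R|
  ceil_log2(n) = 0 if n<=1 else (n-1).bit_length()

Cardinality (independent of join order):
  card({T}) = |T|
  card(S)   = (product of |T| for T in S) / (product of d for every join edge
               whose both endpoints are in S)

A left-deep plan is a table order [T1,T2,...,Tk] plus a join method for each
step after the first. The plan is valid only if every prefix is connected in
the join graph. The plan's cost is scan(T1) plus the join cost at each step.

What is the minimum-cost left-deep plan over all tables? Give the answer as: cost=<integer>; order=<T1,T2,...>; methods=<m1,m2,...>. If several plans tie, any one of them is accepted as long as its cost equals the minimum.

cost=6100; order=A,C,B; methods=hash,hash

Selinger DP (subsets sized 1..n):
  {B}: scan cost=200, card=200
  {A}: scan cost=500, card=500
  {C}: scan cost=100, card=100
  {AB}: card=5000; try (B,hash)→4200, (A,merge)→7000, (B,merge)→7300, (A,hash)→9400, (A,nl)→100200, (B,nl)→100500; best=4200 via (B,hash)
  {AC}: card=500; try (C,hash)→2400, (A,merge)→5900, (C,merge)→6300, (A,hash)→9200, (A,nl)→50100, (C,nl)→50500; best=2400 via (C,hash)
  {ABC}: card=5000; try (B,hash)→6100, (B,merge)→9200, (C,hash)→10600, (C,merge)→75000, (B,nl)→102400, (C,nl)→504200; best=6100 via (B,hash)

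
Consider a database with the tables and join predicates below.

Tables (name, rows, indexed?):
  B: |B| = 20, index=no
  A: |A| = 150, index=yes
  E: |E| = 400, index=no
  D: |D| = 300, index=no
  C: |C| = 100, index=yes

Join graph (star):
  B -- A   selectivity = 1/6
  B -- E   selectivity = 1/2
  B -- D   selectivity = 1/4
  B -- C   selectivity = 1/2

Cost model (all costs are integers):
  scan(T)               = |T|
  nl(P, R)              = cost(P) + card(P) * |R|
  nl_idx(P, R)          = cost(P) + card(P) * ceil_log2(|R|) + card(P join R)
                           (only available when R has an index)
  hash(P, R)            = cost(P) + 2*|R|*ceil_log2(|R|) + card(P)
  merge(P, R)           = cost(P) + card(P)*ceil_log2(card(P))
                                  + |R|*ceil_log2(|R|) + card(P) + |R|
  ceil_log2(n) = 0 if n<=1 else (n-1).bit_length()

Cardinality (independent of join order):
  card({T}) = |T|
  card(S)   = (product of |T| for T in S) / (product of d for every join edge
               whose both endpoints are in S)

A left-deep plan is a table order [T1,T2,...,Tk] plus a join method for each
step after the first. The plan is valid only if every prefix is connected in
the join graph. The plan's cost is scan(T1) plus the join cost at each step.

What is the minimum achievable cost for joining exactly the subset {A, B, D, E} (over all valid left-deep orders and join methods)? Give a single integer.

Selinger DP over subsets of {A,B,D,E}:
  {B}: scan cost=20, card=20
  {A}: scan cost=150, card=150
  {E}: scan cost=400, card=400
  {D}: scan cost=300, card=300
  {AB}: card=500; try (B,hash)→500, (A,nl_idx)→680, (A,merge)→1490, (B,merge)→1620, (A,hash)→2440, (A,nl)→3020 …(+1); best=500 via (B,hash)
  {BE}: card=4000; try (B,hash)→1000, (E,merge)→4140, (B,merge)→4520, (E,hash)→7240, (E,nl)→8020, (B,nl)→8400; best=1000 via (B,hash)
  {BD}: card=1500; try (B,hash)→800, (D,merge)→3140, (B,merge)→3420, (D,hash)→5440, (D,nl)→6020, (B,nl)→6300; best=800 via (B,hash)
  {ABE}: card=100000; try (A,hash)→7400, (E,hash)→8200, (E,merge)→9500, (A,merge)→54350, (A,nl_idx)→133000, (E,nl)→200500 …(+1); best=7400 via (A,hash)
  {ABD}: card=37500; try (A,hash)→4700, (D,hash)→6400, (D,merge)→8500, (A,merge)→20150, (A,nl_idx)→50300, (D,nl)→150500 …(+1); best=4700 via (A,hash)
  {BDE}: card=300000; try (E,hash)→9500, (D,hash)→10400, (E,merge)→22800, (D,merge)→56000, (E,nl)→600800, (D,nl)→1201000; best=9500 via (E,hash)
  {ABDE}: card=7500000; try (E,hash)→49400, (D,hash)→112800, (A,hash)→311900, (E,merge)→646200, (D,merge)→1810400, (A,merge)→6010850 …(+4); best=49400 via (E,hash)

49400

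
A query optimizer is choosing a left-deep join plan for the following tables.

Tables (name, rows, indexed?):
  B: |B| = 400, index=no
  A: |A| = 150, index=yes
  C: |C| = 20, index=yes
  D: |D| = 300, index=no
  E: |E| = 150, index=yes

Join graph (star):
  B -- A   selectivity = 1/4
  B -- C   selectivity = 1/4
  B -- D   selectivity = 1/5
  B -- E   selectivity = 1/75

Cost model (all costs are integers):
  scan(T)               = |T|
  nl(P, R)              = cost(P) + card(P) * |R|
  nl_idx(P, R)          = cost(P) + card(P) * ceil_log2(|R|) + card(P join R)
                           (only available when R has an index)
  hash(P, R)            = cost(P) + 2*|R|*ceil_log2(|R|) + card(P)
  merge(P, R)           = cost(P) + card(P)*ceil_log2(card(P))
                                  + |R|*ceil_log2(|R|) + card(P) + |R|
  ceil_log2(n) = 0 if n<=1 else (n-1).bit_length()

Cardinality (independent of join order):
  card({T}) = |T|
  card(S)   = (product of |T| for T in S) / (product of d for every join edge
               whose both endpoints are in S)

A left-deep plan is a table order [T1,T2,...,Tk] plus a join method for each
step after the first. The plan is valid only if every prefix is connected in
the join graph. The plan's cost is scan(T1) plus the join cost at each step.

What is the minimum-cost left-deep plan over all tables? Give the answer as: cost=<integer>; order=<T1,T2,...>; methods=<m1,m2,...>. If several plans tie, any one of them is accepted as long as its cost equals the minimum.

cost=166000; order=B,E,C,A,D; methods=hash,hash,hash,hash

Selinger DP (subsets sized 1..n):
  {B}: scan cost=400, card=400
  {A}: scan cost=150, card=150
  {C}: scan cost=20, card=20
  {D}: scan cost=300, card=300
  {E}: scan cost=150, card=150
  {AB}: card=15000; try (A,hash)→3200, (B,merge)→5500, (A,merge)→5750, (B,hash)→7500, (A,nl_idx)→18600, (B,nl)→60150 …(+1); best=3200 via (A,hash)
  {BC}: card=2000; try (C,hash)→1000, (B,merge)→4140, (C,nl_idx)→4400, (C,merge)→4520, (B,hash)→7240, (B,nl)→8020 …(+1); best=1000 via (C,hash)
  {BD}: card=24000; try (D,hash)→6200, (B,merge)→7300, (D,merge)→7400, (B,hash)→7800, (B,nl)→120300, (D,nl)→120400; best=6200 via (D,hash)
  {BE}: card=800; try (E,hash)→3200, (E,nl_idx)→4400, (B,merge)→5500, (E,merge)→5750, (B,hash)→7500, (B,nl)→60150 …(+1); best=3200 via (E,hash)
  {ABC}: card=75000; try (A,hash)→5400, (C,hash)→18400, (A,merge)→26350, (A,nl_idx)→92000, (C,nl_idx)→153200, (C,merge)→228320 …(+2); best=5400 via (A,hash)
  {ABD}: card=900000; try (D,hash)→23600, (A,hash)→32600, (D,merge)→231200, (A,merge)→391550, (A,nl_idx)→1098200, (A,nl)→3606200 …(+1); best=23600 via (D,hash)
  {ABE}: card=30000; try (A,hash)→6400, (A,merge)→13350, (E,hash)→20600, (A,nl_idx)→39600, (A,nl)→123200, (E,nl_idx)→153200 …(+2); best=6400 via (A,hash)
  {BCD}: card=120000; try (D,hash)→8400, (D,merge)→28000, (C,hash)→30400, (C,nl_idx)→246200, (C,merge)→390320, (C,nl)→486200 …(+1); best=8400 via (D,hash)
  {BCE}: card=4000; try (C,hash)→4200, (E,hash)→5400, (C,nl_idx)→11200, (C,merge)→12120, (C,nl)→19200, (E,nl_idx)→21000 …(+2); best=4200 via (C,hash)
  {BDE}: card=48000; try (D,hash)→9400, (D,merge)→15000, (E,hash)→32600, (D,nl)→243200, (E,nl_idx)→246200, (E,merge)→391550 …(+1); best=9400 via (D,hash)
  {ABCD}: card=4500000; try (D,hash)→85800, (A,hash)→130800, (C,hash)→923800, (D,merge)→1358400, (A,merge)→2169750, (A,nl_idx)→5468400 …(+5); best=85800 via (D,hash)
  {ABCE}: card=150000; try (A,hash)→10600, (C,hash)→36600, (A,merge)→57550, (E,hash)→82800, (A,nl_idx)→186200, (C,nl_idx)→306400 …(+6); best=10600 via (A,hash)
  {ABDE}: card=1800000; try (D,hash)→41800, (A,hash)→59800, (D,merge)→489400, (A,merge)→826750, (E,hash)→926000, (A,nl_idx)→2193400 …(+5); best=41800 via (D,hash)
  {BCDE}: card=240000; try (D,hash)→13600, (C,hash)→57600, (D,merge)→59200, (E,hash)→130800, (C,nl_idx)→489400, (C,merge)→825520 …(+5); best=13600 via (D,hash)
  {ABCDE}: card=9000000; try (D,hash)→166000, (A,hash)→256000, (C,hash)→1842000, (D,merge)→2863600, (A,merge)→4574950, (E,hash)→4588200 …(+9); best=166000 via (D,hash)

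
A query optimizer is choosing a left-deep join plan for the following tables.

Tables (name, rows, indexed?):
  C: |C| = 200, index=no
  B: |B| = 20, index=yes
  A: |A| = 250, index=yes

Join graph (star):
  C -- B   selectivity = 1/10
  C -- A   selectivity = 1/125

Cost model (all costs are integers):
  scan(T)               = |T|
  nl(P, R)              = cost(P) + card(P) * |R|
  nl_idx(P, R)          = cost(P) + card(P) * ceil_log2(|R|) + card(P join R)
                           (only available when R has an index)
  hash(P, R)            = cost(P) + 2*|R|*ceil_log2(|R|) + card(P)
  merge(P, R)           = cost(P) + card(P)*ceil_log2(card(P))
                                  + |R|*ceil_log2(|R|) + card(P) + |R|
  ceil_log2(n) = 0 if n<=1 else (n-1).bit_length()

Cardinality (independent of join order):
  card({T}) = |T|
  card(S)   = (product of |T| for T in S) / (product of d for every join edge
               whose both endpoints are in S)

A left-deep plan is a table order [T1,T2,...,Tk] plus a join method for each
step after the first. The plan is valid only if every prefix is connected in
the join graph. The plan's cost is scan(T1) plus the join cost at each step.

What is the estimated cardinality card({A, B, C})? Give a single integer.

800

Tables in S: A(250), B(20), C(200)
Edges inside S: C-B(d=10), C-A(d=125)
numerator = 250 * 20 * 200 = 1000000
denominator = 10 * 125 = 1250
card(S) = 1000000 / 1250 = 800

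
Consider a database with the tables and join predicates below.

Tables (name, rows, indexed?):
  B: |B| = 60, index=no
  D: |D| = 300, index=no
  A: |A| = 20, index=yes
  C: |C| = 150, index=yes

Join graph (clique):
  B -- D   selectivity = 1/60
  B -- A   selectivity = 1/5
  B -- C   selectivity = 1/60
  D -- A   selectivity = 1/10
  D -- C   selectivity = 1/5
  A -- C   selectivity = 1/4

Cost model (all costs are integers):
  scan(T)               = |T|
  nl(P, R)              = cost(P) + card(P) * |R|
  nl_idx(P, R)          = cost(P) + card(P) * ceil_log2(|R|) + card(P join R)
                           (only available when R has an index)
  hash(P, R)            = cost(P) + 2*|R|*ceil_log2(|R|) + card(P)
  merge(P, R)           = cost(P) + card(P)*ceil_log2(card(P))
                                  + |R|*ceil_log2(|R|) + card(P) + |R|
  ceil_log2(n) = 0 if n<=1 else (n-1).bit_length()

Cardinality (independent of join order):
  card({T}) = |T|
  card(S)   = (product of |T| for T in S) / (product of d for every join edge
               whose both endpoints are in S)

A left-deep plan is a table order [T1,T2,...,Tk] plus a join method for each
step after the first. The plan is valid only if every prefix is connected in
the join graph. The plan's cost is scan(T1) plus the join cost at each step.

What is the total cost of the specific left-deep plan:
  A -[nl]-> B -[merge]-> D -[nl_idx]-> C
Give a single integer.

7355

step 1: scan A: cost=20, card=20
step 2: join B via nl
    card(P join B) = 20*60/(5) = 240
    cost = 20 + 20*60 = 1220
step 3: join D via merge
    card(P join D) = 240*300/(60*10) = 120
    cost = 1220 + 240*8 + 300*9 + 240 + 300 = 6380
step 4: join C via nl_idx
    card(P join C) = 120*150/(60*5*4) = 15
    cost = 6380 + 120*8 + 15 = 7355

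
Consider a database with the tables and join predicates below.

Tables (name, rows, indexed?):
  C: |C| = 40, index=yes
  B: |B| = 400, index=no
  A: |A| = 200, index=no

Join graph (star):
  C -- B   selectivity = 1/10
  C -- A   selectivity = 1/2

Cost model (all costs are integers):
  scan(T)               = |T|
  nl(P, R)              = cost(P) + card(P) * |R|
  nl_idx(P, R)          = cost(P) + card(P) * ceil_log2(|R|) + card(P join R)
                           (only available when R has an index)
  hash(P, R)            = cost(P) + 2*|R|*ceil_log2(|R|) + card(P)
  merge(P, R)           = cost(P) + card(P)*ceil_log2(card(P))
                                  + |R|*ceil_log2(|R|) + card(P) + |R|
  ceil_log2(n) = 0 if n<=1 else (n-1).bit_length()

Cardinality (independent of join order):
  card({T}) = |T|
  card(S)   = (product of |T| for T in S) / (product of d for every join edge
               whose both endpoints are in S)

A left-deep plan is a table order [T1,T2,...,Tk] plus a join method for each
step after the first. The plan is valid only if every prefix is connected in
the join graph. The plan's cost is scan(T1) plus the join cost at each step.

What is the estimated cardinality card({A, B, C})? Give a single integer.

160000

Tables in S: A(200), B(400), C(40)
Edges inside S: C-B(d=10), C-A(d=2)
numerator = 200 * 400 * 40 = 3200000
denominator = 10 * 2 = 20
card(S) = 3200000 / 20 = 160000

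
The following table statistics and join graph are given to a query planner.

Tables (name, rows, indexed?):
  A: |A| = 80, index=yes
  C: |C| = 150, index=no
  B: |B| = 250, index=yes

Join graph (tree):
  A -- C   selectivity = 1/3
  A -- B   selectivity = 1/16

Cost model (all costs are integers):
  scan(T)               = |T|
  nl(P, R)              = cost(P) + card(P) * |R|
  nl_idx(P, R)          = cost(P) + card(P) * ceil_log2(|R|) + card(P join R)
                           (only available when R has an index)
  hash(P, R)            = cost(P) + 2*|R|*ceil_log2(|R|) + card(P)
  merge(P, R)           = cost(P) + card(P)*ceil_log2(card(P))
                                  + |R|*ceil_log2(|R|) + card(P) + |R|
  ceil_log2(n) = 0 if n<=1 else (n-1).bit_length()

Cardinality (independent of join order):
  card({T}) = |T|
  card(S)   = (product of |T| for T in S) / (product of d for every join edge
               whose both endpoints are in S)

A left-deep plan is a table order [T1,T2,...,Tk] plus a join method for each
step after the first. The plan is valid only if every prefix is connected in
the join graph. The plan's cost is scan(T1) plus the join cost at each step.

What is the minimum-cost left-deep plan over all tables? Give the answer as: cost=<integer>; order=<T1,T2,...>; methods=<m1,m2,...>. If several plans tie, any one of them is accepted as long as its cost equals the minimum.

Selinger DP (subsets sized 1..n):
  {A}: scan cost=80, card=80
  {C}: scan cost=150, card=150
  {B}: scan cost=250, card=250
  {AC}: card=4000; try (A,hash)→1420, (C,merge)→2070, (A,merge)→2140, (C,hash)→2560, (A,nl_idx)→5200, (C,nl)→12080 …(+1); best=1420 via (A,hash)
  {AB}: card=1250; try (A,hash)→1620, (B,nl_idx)→1970, (B,merge)→2970, (A,merge)→3140, (A,nl_idx)→3250, (B,hash)→4160 …(+2); best=1620 via (A,hash)
  {ABC}: card=62500; try (C,hash)→5270, (B,hash)→9420, (C,merge)→17970, (B,merge)→55670, (B,nl_idx)→95920, (C,nl)→189120 …(+1); best=5270 via (C,hash)

cost=5270; order=B,A,C; methods=hash,hash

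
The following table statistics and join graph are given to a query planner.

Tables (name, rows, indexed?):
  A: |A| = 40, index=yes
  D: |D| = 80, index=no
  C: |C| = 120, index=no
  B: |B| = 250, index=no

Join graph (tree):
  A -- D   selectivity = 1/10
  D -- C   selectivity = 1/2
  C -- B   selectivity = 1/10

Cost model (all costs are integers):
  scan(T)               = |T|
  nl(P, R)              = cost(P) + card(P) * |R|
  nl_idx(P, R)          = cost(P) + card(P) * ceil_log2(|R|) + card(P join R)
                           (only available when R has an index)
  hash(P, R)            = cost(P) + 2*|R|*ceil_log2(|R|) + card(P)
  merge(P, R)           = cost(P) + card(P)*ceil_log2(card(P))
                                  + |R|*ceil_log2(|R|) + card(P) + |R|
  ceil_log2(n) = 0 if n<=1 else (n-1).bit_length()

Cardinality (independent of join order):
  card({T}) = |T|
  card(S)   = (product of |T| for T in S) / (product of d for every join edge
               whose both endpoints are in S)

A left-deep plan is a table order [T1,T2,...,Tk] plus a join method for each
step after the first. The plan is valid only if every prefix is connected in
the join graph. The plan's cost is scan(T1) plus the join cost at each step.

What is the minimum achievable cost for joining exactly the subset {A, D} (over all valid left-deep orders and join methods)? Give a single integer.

640

Selinger DP over subsets of {A,D}:
  {A}: scan cost=40, card=40
  {D}: scan cost=80, card=80
  {AD}: card=320; try (A,hash)→640, (A,nl_idx)→880, (D,merge)→960, (A,merge)→1000, (D,hash)→1200, (D,nl)→3240 …(+1); best=640 via (A,hash)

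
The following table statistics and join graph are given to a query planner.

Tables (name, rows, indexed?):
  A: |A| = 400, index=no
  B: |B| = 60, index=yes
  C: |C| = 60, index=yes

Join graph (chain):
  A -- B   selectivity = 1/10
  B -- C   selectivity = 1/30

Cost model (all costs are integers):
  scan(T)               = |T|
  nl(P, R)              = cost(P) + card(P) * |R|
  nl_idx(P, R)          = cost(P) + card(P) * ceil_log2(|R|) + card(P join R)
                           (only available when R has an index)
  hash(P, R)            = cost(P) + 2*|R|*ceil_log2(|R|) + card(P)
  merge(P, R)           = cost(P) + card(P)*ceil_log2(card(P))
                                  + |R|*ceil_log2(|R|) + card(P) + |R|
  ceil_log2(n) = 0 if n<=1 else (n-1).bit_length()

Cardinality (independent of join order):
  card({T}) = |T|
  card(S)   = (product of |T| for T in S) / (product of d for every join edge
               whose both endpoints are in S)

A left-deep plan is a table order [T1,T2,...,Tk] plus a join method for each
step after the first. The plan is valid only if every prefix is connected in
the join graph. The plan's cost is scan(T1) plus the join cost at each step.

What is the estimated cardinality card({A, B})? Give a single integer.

2400

Tables in S: A(400), B(60)
Edges inside S: A-B(d=10)
numerator = 400 * 60 = 24000
denominator = 10 = 10
card(S) = 24000 / 10 = 2400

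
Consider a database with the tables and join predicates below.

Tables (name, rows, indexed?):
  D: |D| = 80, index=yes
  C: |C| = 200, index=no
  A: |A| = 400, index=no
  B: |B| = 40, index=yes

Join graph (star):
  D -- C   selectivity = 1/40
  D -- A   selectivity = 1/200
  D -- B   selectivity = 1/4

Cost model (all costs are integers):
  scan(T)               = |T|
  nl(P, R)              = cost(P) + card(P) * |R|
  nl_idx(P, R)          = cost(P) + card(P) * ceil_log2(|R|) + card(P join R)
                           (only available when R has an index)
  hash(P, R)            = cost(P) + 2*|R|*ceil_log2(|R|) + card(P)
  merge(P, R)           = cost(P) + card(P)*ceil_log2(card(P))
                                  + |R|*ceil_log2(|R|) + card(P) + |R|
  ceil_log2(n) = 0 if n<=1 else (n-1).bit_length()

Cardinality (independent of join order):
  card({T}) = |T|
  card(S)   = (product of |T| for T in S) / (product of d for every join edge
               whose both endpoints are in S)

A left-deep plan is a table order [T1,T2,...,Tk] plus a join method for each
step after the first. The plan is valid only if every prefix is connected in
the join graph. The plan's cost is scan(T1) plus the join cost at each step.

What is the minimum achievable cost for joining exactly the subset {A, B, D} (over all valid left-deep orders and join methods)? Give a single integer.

2560

Selinger DP over subsets of {A,B,D}:
  {D}: scan cost=80, card=80
  {A}: scan cost=400, card=400
  {B}: scan cost=40, card=40
  {AD}: card=160; try (D,hash)→1920, (D,nl_idx)→3360, (A,merge)→4720, (D,merge)→5040, (A,hash)→7360, (A,nl)→32080 …(+1); best=1920 via (D,hash)
  {BD}: card=800; try (B,hash)→640, (D,merge)→960, (B,merge)→1000, (D,nl_idx)→1120, (D,hash)→1200, (B,nl_idx)→1360 …(+2); best=640 via (B,hash)
  {ABD}: card=1600; try (B,hash)→2560, (B,merge)→3640, (B,nl_idx)→4480, (B,nl)→8320, (A,hash)→8640, (A,merge)→13440 …(+1); best=2560 via (B,hash)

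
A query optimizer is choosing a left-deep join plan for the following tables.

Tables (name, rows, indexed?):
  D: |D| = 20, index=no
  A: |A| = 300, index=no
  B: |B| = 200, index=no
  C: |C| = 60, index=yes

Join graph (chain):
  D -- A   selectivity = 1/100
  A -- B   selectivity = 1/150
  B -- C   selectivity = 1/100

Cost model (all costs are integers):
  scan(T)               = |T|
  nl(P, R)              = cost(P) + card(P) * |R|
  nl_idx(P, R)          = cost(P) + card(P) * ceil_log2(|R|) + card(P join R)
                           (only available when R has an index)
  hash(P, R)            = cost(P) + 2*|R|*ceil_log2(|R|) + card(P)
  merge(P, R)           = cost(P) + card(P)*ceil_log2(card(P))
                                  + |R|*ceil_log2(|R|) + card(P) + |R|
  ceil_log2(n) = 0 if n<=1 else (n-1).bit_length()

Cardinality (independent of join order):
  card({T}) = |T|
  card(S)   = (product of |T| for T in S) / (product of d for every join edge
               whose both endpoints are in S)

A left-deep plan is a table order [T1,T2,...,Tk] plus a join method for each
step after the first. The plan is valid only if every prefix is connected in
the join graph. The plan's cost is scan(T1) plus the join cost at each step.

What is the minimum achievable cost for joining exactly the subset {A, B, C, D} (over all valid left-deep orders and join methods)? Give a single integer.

3548

Selinger DP over subsets of {A,B,C,D}:
  {D}: scan cost=20, card=20
  {A}: scan cost=300, card=300
  {B}: scan cost=200, card=200
  {C}: scan cost=60, card=60
  {AD}: card=60; try (D,hash)→800, (A,merge)→3140, (D,merge)→3420, (A,hash)→5440, (A,nl)→6020, (D,nl)→6300; best=800 via (D,hash)
  {AB}: card=400; try (B,hash)→3800, (A,merge)→5000, (B,merge)→5100, (A,hash)→5800, (A,nl)→60200, (B,nl)→60300; best=3800 via (B,hash)
  {BC}: card=120; try (C,hash)→1120, (C,nl_idx)→1520, (B,merge)→2280, (C,merge)→2420, (B,hash)→3320, (B,nl)→12060 …(+1); best=1120 via (C,hash)
  {ABD}: card=80; try (B,merge)→3020, (B,hash)→4060, (D,hash)→4400, (D,merge)→7920, (D,nl)→11800, (B,nl)→12800; best=3020 via (B,merge)
  {ABC}: card=240; try (C,hash)→4920, (A,merge)→5080, (C,nl_idx)→6440, (A,hash)→6640, (C,merge)→8220, (C,nl)→27800 …(+1); best=4920 via (C,hash)
  {ABCD}: card=48; try (C,nl_idx)→3548, (C,hash)→3820, (C,merge)→4080, (D,hash)→5360, (D,merge)→7200, (C,nl)→7820 …(+1); best=3548 via (C,nl_idx)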